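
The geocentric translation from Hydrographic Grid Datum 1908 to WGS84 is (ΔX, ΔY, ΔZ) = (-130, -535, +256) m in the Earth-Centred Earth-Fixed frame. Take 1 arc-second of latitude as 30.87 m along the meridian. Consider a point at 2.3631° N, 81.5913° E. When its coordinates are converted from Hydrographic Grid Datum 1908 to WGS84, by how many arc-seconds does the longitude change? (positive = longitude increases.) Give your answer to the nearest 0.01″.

Δλ = 1.63″

sin φ = 0.041232, cos φ = 0.999150, sin λ = 0.989250, cos λ = 0.146233.
East component: ΔE = −sin λ·ΔX + cos λ·ΔY = −(0.989250)(-130) + (0.146233)(-535) = 50.37 m.
1° of latitude spans 3600 × 30.87 = 111132 m; at latitude φ, 1° of longitude spans that × cos φ = 111037.5 m, so Δλ = 50.37 / 111037.5 × 3600 = 1.633″.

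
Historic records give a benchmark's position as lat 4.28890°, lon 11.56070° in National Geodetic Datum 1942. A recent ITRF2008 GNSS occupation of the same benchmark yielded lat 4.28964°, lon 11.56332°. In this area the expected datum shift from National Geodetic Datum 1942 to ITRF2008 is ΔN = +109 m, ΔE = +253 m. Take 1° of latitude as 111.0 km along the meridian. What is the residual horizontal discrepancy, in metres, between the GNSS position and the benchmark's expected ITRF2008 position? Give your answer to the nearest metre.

46 m

Observed coordinate differences: Δφ = +0.00074°, Δλ = +0.00262°.
Converting to metres (1° lat = 111000 m, cos φ = 0.997200): observed ΔN = 82.1 m, observed ΔE = 290.0 m.
Subtracting the expected shift leaves a residual of 82.1 − (109) = -26.9 m north and 290.0 − (253) = 37.0 m east.
Residual distance = √((-26.9)² + 37.0²) = 45.7 m.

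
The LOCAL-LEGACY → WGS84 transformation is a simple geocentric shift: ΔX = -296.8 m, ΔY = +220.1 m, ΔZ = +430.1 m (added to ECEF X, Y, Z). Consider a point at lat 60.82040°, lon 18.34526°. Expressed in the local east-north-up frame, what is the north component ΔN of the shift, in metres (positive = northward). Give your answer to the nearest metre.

ΔN = 395 m

At φ = 60.82040°, λ = 18.34526°: sin φ = 0.873096, cos φ = 0.487549, sin λ = 0.314742, cos λ = 0.949177.
ΔN = −sin φ cos λ·ΔX − sin φ sin λ·ΔY + cos φ·ΔZ = −(0.873096)(0.949177)(-296.8) − (0.873096)(0.314742)(220.1) + (0.487549)(430.1) = 395.18 m.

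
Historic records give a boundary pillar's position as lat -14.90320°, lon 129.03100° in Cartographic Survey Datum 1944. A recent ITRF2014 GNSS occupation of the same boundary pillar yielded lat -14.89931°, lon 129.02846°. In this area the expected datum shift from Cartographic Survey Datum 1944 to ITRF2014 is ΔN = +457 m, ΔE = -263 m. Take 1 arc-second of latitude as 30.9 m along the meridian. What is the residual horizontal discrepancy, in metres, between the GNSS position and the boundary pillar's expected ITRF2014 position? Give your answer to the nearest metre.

Observed coordinate differences: Δφ = +0.00389°, Δλ = -0.00254°.
Converting to metres (1° lat = 111240 m, cos φ = 0.966362): observed ΔN = 432.7 m, observed ΔE = -273.0 m.
Subtracting the expected shift leaves a residual of 432.7 − (457) = -24.3 m north and -273.0 − (-263) = -10.0 m east.
Residual distance = √((-24.3)² + (-10.0)²) = 26.3 m.

26 m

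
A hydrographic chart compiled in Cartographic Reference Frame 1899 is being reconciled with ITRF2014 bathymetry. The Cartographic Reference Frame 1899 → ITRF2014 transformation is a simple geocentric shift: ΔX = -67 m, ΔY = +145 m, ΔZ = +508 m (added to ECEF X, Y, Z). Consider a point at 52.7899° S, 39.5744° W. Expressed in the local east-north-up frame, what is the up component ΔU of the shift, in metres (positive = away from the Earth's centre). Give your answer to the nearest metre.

ΔU = -492 m

The local up (radial) axis is (cos φ cos λ, cos φ sin λ, sin φ), giving ΔU = -31.231 − 55.864 − 404.583 = -491.68 m.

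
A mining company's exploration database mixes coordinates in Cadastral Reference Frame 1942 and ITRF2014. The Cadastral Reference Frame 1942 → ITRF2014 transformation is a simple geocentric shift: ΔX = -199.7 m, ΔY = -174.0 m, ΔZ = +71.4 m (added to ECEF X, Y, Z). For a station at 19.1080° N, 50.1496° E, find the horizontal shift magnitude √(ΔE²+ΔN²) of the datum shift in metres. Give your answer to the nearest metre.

159 m

The local east axis at (φ, λ) is (−sin λ, cos λ, 0), so ΔE = −sin(50.1496°)·(-199.7) + cos(50.1496°)·(-174.0) = 41.82 m.
The local north axis is (−sin φ cos λ, −sin φ sin λ, cos φ), giving ΔN = 41.889 + 43.728 + 67.466 = 153.08 m.
Horizontal magnitude = √(ΔE² + ΔN²) = √(41.82² + 153.08²) = 158.69 m.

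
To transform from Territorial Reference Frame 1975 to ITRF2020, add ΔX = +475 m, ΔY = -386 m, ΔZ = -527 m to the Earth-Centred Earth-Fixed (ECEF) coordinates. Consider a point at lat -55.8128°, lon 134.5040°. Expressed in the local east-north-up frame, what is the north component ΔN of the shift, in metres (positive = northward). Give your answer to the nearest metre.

ΔN = -799 m

At φ = -55.8128°, λ = 134.5040°: sin φ = -0.827206, cos φ = 0.561899, sin λ = 0.713202, cos λ = -0.700959.
ΔN = −sin φ cos λ·ΔX − sin φ sin λ·ΔY + cos φ·ΔZ = −(-0.827206)(-0.700959)(475) − (-0.827206)(0.713202)(-386) + (0.561899)(-527) = -799.27 m.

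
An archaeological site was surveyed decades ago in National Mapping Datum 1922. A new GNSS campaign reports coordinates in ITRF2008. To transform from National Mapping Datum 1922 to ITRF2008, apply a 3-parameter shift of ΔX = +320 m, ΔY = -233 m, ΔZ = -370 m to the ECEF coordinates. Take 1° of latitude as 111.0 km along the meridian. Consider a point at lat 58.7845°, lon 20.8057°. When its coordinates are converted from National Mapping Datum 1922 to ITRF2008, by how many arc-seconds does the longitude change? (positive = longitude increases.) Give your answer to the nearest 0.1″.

Δλ = -20.7″

sin φ = 0.855224, cos φ = 0.518258, sin λ = 0.355200, cos λ = 0.934790.
East component: ΔE = −sin λ·ΔX + cos λ·ΔY = −(0.355200)(320) + (0.934790)(-233) = -331.47 m.
1° of latitude spans 111000 m; at latitude φ, 1° of longitude spans that × cos φ = 57526.7 m, so Δλ = -331.47 / 57526.7 × 3600 = -20.743″.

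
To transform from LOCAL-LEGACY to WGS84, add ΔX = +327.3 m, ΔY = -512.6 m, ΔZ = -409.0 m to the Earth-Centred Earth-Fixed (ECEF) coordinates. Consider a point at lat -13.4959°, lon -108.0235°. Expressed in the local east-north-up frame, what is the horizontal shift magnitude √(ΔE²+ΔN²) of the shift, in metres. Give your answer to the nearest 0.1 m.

561.6 m

At φ = -13.4959°, λ = -108.0235°: sin φ = -0.233376, cos φ = 0.972387, sin λ = -0.950930, cos λ = -0.309407.
ΔE = −sin λ·ΔX + cos λ·ΔY = −(-0.950930)·(327.3) + (-0.309407)·(-512.6) = 469.84 m.
ΔN = −sin φ cos λ·ΔX − sin φ sin λ·ΔY + cos φ·ΔZ = −(-0.233376)(-0.309407)(327.3) − (-0.233376)(-0.950930)(-512.6) + (0.972387)(-409.0) = -307.58 m.
Horizontal magnitude = √(ΔE² + ΔN²) = √(469.84² + (-307.58)²) = 561.57 m.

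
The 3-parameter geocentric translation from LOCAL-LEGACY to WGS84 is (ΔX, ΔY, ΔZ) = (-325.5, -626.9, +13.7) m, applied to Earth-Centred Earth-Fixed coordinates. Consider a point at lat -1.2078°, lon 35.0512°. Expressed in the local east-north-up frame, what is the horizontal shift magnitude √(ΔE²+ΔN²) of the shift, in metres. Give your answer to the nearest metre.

326 m

The local east axis at (φ, λ) is (−sin λ, cos λ, 0), so ΔE = −sin(35.0512°)·(-325.5) + cos(35.0512°)·(-626.9) = -326.27 m.
The local north axis is (−sin φ cos λ, −sin φ sin λ, cos φ), giving ΔN = -5.617 − 7.589 + 13.697 = 0.49 m.
Horizontal magnitude = √(ΔE² + ΔN²) = √((-326.27)² + 0.49²) = 326.27 m.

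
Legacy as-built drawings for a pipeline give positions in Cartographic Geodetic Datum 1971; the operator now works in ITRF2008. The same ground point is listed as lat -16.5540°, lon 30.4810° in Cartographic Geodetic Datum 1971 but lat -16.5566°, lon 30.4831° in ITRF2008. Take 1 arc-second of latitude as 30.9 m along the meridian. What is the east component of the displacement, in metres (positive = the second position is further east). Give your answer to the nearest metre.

Δφ = -16.5566° − -16.5540° = -0.0026°; Δλ = 30.4831° − 30.4810° = +0.0021°.
1° of latitude = 3600 × 30.90 = 111240 m.
ΔN = Δφ × 111240 = -289.2 m; ΔE = Δλ × 111240 × cos(-16.5540°) = +0.0021 × 111240 × 0.958552 = 223.9 m.

ΔE = 224 m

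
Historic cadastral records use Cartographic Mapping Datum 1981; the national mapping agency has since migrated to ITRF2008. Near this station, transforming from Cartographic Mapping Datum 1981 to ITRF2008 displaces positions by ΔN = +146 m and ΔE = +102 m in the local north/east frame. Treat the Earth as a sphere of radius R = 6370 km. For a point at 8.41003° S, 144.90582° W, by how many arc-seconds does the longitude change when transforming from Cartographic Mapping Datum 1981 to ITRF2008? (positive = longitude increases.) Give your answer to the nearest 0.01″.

Δλ = 3.34″

At latitude -8.41003°, cos φ = 0.989247.
One radian of longitude at latitude φ spans R cos φ, so Δλ = ΔE / (R cos φ) = 102.0 / (6370000 × 0.989247) = 1.6187e-05 rad = 3.339″.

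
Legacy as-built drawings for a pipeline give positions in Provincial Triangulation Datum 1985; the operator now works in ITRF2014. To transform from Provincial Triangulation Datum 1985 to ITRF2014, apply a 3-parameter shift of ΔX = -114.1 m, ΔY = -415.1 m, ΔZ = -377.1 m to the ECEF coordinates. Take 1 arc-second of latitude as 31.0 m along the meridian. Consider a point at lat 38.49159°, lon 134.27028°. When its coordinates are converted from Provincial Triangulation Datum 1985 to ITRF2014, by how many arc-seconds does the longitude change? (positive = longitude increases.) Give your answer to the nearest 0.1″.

sin φ = 0.622400, cos φ = 0.782700, sin λ = 0.716055, cos λ = -0.698044.
East component: ΔE = −sin λ·ΔX + cos λ·ΔY = −(0.716055)(-114.1) + (-0.698044)(-415.1) = 371.46 m.
1° of latitude spans 3600 × 31.00 = 111600 m; at latitude φ, 1° of longitude spans that × cos φ = 87349.3 m, so Δλ = 371.46 / 87349.3 × 3600 = 15.309″.

Δλ = 15.3″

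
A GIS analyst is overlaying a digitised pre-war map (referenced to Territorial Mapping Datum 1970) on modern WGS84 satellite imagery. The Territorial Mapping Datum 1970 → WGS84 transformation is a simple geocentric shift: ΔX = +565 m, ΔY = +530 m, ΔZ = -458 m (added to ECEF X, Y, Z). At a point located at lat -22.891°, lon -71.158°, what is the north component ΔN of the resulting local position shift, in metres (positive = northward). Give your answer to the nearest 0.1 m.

At φ = -22.891°, λ = -71.158°: sin φ = -0.388979, cos φ = 0.921247, sin λ = -0.946413, cos λ = 0.322960.
ΔN = −sin φ cos λ·ΔX − sin φ sin λ·ΔY + cos φ·ΔZ = −(-0.388979)(0.322960)(565) − (-0.388979)(-0.946413)(530) + (0.921247)(-458) = -546.06 m.

ΔN = -546.1 m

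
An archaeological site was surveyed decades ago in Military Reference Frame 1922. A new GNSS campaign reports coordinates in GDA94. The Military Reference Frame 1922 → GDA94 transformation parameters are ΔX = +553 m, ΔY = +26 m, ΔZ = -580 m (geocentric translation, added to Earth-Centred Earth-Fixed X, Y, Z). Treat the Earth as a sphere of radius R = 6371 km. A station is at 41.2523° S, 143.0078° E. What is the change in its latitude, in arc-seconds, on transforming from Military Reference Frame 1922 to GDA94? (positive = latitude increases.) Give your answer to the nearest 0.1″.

sin φ = -0.659376, cos φ = 0.751813, sin λ = 0.601706, cos λ = -0.798717.
North component: ΔN = −sin φ cos λ·ΔX − sin φ sin λ·ΔY + cos φ·ΔZ = −(-0.659376)(-0.798717)(553) − (-0.659376)(0.601706)(26) + (0.751813)(-580) = -716.98 m.
1° of latitude spans πR/180 = 111195 m, so Δφ = -716.98 / 111195 × 3600 = -23.213″.

Δφ = -23.2″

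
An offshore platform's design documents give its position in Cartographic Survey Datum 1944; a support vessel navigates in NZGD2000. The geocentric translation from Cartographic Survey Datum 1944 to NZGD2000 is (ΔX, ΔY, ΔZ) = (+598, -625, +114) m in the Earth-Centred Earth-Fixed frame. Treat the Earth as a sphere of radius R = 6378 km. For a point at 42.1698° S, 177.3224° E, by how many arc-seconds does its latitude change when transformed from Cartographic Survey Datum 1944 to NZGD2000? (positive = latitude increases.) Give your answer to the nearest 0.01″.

Δφ = -10.87″

sin φ = -0.671330, cos φ = 0.741159, sin λ = 0.046716, cos λ = -0.998908.
North component: ΔN = −sin φ cos λ·ΔX − sin φ sin λ·ΔY + cos φ·ΔZ = −(-0.671330)(-0.998908)(598) − (-0.671330)(0.046716)(-625) + (0.741159)(114) = -336.13 m.
1° of latitude spans πR/180 = 111317 m, so Δφ = -336.13 / 111317 × 3600 = -10.870″.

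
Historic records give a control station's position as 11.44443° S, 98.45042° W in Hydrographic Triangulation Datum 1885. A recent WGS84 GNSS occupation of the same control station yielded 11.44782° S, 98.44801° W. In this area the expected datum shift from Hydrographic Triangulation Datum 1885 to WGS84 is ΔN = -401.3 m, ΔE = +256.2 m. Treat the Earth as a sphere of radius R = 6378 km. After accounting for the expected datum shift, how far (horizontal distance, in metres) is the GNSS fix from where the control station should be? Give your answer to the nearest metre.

25 m

Observed coordinate differences: Δφ = -0.00339°, Δλ = +0.00241°.
Converting to metres (1° lat = 111317 m, cos φ = 0.980118): observed ΔN = -377.4 m, observed ΔE = 262.9 m.
Subtracting the expected shift leaves a residual of -377.4 − (-401.3) = 23.9 m north and 262.9 − (256.2) = 6.7 m east.
Residual distance = √(23.9² + 6.7²) = 24.9 m.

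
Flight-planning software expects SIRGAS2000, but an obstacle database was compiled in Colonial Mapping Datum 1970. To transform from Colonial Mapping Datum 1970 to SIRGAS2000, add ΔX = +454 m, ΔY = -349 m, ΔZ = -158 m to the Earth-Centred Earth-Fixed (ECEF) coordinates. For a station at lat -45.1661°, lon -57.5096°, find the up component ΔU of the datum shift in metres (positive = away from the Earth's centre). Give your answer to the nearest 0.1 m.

The local up (radial) axis is (cos φ cos λ, cos φ sin λ, sin φ), giving ΔU = 171.941 + 207.550 + 112.046 = 491.54 m.

ΔU = 491.5 m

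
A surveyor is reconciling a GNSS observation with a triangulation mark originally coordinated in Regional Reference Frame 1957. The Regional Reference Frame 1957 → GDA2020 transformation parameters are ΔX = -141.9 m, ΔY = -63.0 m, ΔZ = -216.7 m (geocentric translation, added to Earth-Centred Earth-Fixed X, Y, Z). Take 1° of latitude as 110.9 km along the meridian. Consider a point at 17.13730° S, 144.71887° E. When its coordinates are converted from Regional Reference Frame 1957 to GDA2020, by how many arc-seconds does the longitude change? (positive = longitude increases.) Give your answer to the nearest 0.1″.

Δλ = 4.5″

sin φ = -0.294662, cos φ = 0.955601, sin λ = 0.577589, cos λ = -0.816328.
East component: ΔE = −sin λ·ΔX + cos λ·ΔY = −(0.577589)(-141.9) + (-0.816328)(-63.0) = 133.39 m.
1° of latitude spans 110900 m; at latitude φ, 1° of longitude spans that × cos φ = 105976.2 m, so Δλ = 133.39 / 105976.2 × 3600 = 4.531″.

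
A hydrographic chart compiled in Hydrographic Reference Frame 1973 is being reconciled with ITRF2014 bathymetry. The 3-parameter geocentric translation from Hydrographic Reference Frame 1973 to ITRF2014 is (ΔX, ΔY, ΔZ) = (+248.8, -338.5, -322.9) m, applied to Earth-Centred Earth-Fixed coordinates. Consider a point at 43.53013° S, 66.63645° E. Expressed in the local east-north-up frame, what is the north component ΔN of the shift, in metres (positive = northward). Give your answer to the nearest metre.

ΔN = -380 m

At φ = -43.53013°, λ = 66.63645°: sin φ = -0.688736, cos φ = 0.725012, sin λ = 0.918007, cos λ = 0.396564.
ΔN = −sin φ cos λ·ΔX − sin φ sin λ·ΔY + cos φ·ΔZ = −(-0.688736)(0.396564)(248.8) − (-0.688736)(0.918007)(-338.5) + (0.725012)(-322.9) = -380.17 m.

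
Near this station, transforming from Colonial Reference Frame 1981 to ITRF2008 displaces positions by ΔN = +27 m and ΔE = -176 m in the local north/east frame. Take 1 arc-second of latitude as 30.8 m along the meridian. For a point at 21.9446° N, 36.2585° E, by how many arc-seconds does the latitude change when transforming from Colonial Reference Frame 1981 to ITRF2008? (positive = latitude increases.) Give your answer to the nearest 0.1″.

Δφ = 0.9″

1″ of latitude = 30.80 m, so Δφ = 27.0 / 30.80 = 0.877″.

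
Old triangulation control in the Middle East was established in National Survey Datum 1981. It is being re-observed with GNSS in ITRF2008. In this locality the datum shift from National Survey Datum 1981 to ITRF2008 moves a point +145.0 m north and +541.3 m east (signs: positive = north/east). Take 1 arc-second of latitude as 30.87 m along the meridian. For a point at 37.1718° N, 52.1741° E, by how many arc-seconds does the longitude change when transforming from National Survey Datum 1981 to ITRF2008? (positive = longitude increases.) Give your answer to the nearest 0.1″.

Δλ = 22.0″

At latitude 37.1718°, cos φ = 0.796827.
1″ of longitude at this latitude = 30.87 × cos φ = 24.5981 m, so Δλ = 541.3 / 24.5981 = 22.006″.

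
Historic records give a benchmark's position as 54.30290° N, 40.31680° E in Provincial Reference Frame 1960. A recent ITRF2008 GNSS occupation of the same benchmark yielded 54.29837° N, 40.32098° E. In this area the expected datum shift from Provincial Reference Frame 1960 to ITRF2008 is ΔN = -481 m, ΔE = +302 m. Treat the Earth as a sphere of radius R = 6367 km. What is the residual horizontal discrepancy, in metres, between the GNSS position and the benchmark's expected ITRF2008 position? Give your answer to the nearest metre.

38 m

Observed coordinate differences: Δφ = -0.00453°, Δλ = +0.00418°.
Converting to metres (1° lat = 111125 m, cos φ = 0.583500): observed ΔN = -503.4 m, observed ΔE = 271.0 m.
Subtracting the expected shift leaves a residual of -503.4 − (-481) = -22.4 m north and 271.0 − (302) = -31.0 m east.
Residual distance = √((-22.4)² + (-31.0)²) = 38.2 m.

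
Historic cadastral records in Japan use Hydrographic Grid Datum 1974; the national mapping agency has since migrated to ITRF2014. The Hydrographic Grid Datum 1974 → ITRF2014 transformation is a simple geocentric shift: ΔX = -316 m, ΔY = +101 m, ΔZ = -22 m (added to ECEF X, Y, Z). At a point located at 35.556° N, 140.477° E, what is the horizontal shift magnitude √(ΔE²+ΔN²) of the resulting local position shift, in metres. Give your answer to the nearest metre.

232 m

At φ = 35.556°, λ = 140.477°: sin φ = 0.581498, cos φ = 0.813548, sin λ = 0.636388, cos λ = -0.771369.
ΔE = −sin λ·ΔX + cos λ·ΔY = −(0.636388)·(-316) + (-0.771369)·(101) = 123.19 m.
ΔN = −sin φ cos λ·ΔX − sin φ sin λ·ΔY + cos φ·ΔZ = −(0.581498)(-0.771369)(-316) − (0.581498)(0.636388)(101) + (0.813548)(-22) = -197.02 m.
Horizontal magnitude = √(ΔE² + ΔN²) = √(123.19² + (-197.02)²) = 232.36 m.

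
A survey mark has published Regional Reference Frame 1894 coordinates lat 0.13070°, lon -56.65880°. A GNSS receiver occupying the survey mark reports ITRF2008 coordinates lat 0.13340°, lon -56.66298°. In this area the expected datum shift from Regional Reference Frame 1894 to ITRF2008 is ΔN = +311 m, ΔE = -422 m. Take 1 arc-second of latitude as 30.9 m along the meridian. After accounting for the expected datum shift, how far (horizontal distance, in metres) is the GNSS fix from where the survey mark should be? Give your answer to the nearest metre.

44 m

Observed coordinate differences: Δφ = +0.00270°, Δλ = -0.00418°.
Converting to metres (1° lat = 111240 m, cos φ = 0.999997): observed ΔN = 300.3 m, observed ΔE = -465.0 m.
Subtracting the expected shift leaves a residual of 300.3 − (311) = -10.7 m north and -465.0 − (-422) = -43.0 m east.
Residual distance = √((-10.7)² + (-43.0)²) = 44.3 m.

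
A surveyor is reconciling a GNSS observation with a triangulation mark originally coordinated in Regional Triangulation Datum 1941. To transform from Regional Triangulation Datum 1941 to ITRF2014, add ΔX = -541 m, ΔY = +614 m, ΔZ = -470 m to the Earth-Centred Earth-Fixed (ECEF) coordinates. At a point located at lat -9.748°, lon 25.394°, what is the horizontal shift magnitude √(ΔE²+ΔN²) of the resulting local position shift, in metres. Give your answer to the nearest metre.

933 m

At φ = -9.748°, λ = 25.394°: sin φ = -0.169315, cos φ = 0.985562, sin λ = 0.428841, cos λ = 0.903380.
ΔE = −sin λ·ΔX + cos λ·ΔY = −(0.428841)·(-541) + (0.903380)·(614) = 786.68 m.
ΔN = −sin φ cos λ·ΔX − sin φ sin λ·ΔY + cos φ·ΔZ = −(-0.169315)(0.903380)(-541) − (-0.169315)(0.428841)(614) + (0.985562)(-470) = -501.38 m.
Horizontal magnitude = √(ΔE² + ΔN²) = √(786.68² + (-501.38)²) = 932.87 m.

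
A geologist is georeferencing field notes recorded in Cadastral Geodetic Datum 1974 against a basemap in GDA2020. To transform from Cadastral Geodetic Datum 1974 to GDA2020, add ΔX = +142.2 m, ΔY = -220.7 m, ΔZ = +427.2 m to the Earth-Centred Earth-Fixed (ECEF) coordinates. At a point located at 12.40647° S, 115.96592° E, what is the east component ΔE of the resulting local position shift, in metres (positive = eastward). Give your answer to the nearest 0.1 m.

ΔE = -31.2 m

The local east axis at (φ, λ) is (−sin λ, cos λ, 0), so ΔE = −sin(115.96592°)·142.2 + cos(115.96592°)·(-220.7) = -31.22 m.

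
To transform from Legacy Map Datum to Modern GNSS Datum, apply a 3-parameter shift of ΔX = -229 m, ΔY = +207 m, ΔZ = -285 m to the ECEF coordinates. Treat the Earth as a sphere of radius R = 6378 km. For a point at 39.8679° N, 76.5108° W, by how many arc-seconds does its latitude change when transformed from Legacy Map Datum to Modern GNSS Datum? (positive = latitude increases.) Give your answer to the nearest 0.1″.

Δφ = -1.8″

sin φ = 0.641020, cos φ = 0.767524, sin λ = -0.972414, cos λ = 0.233262.
North component: ΔN = −sin φ cos λ·ΔX − sin φ sin λ·ΔY + cos φ·ΔZ = −(0.641020)(0.233262)(-229) − (0.641020)(-0.972414)(207) + (0.767524)(-285) = -55.47 m.
1° of latitude spans πR/180 = 111317 m, so Δφ = -55.47 / 111317 × 3600 = -1.794″.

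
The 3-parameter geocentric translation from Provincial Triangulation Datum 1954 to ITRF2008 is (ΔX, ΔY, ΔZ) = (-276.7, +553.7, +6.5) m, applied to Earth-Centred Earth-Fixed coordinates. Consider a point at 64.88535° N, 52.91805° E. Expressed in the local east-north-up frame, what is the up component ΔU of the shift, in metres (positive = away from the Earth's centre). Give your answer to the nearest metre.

The local up (radial) axis is (cos φ cos λ, cos φ sin λ, sin φ), giving ΔU = -70.811 + 187.483 + 5.885 = 122.56 m.

ΔU = 123 m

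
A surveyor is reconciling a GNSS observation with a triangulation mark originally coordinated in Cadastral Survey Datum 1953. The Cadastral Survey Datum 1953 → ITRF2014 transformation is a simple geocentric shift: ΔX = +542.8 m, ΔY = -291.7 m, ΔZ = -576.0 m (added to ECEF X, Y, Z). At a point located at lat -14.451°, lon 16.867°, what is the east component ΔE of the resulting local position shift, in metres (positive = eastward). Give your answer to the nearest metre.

At φ = -14.451°, λ = 16.867°: sin φ = -0.249552, cos φ = 0.968361, sin λ = 0.290151, cos λ = 0.956981.
ΔE = −sin λ·ΔX + cos λ·ΔY = −(0.290151)·(542.8) + (0.956981)·(-291.7) = -436.65 m.

ΔE = -437 m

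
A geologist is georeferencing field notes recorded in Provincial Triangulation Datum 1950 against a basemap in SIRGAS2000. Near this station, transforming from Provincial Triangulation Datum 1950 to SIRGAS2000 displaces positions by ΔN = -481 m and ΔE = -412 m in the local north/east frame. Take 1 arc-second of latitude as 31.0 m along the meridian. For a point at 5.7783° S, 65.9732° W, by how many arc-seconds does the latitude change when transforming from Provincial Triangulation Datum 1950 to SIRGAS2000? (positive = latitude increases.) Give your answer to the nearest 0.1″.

1″ of latitude = 31.00 m, so Δφ = -481.0 / 31.00 = -15.516″.

Δφ = -15.5″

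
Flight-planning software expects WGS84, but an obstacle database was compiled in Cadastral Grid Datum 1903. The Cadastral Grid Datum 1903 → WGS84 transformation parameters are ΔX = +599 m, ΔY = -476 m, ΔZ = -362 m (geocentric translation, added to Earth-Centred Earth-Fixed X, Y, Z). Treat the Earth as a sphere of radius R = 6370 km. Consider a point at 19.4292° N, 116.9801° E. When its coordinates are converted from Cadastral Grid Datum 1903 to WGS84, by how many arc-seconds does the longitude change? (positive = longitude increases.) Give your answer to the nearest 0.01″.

Δλ = -10.91″

sin φ = 0.332642, cos φ = 0.943053, sin λ = 0.891164, cos λ = -0.453681.
East component: ΔE = −sin λ·ΔX + cos λ·ΔY = −(0.891164)(599) + (-0.453681)(-476) = -317.86 m.
1° of latitude spans πR/180 = 111177 m; at latitude φ, 1° of longitude spans that × cos φ = 104846.3 m, so Δλ = -317.86 / 104846.3 × 3600 = -10.914″.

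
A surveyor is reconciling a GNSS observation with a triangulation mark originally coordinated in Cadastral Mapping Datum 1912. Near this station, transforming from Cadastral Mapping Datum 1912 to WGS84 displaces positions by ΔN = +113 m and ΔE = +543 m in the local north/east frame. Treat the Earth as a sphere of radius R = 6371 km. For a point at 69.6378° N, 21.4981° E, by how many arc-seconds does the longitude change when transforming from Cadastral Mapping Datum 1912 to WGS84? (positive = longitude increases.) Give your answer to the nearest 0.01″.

Δλ = 50.52″

At latitude 69.6378°, cos φ = 0.347954.
One radian of longitude at latitude φ spans R cos φ, so Δλ = ΔE / (R cos φ) = 543.0 / (6371000 × 0.347954) = 2.4495e-04 rad = 50.524″.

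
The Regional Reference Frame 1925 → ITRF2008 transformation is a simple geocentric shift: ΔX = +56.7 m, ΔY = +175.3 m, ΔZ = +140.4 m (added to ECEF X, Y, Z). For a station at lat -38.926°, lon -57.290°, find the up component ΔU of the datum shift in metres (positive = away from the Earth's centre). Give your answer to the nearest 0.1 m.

ΔU = -179.1 m

The local up (radial) axis is (cos φ cos λ, cos φ sin λ, sin φ), giving ΔU = 23.837 − 114.749 − 88.216 = -179.13 m.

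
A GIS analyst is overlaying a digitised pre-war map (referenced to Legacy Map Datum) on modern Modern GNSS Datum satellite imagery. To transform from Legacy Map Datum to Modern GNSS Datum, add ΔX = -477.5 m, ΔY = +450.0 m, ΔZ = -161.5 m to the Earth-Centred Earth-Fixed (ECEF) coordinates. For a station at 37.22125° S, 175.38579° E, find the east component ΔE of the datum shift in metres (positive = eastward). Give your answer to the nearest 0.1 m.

The local east axis at (φ, λ) is (−sin λ, cos λ, 0), so ΔE = −sin(175.38579°)·(-477.5) + cos(175.38579°)·450.0 = -410.13 m.

ΔE = -410.1 m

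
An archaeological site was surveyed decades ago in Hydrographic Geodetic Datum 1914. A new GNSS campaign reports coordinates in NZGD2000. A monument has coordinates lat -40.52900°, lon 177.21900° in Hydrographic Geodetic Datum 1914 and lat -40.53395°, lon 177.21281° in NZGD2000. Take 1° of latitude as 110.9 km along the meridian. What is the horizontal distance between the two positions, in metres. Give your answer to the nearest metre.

757 m

Δφ = -40.53395° − -40.52900° = -0.00495°; Δλ = 177.21281° − 177.21900° = -0.00619°.
ΔN = Δφ × 110900 = -549.0 m; ΔE = Δλ × 110900 × cos(-40.52900°) = -0.00619 × 110900 × 0.760077 = -521.8 m.
Distance = √(ΔE² + ΔN²) = √((-521.8)² + (-549.0)²) = 757.4 m.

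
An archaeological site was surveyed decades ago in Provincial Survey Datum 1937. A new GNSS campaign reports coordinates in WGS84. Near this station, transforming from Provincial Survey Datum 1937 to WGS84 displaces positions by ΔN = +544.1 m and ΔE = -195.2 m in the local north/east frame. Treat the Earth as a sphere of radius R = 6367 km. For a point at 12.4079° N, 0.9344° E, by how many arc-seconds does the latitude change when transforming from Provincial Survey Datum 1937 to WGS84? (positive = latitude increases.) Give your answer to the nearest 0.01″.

On a sphere of radius R, 1 rad of latitude = R, so Δφ = ΔN / R = 544.1 / 6367000 = 8.5456e-05 rad = 17.627″.

Δφ = 17.63″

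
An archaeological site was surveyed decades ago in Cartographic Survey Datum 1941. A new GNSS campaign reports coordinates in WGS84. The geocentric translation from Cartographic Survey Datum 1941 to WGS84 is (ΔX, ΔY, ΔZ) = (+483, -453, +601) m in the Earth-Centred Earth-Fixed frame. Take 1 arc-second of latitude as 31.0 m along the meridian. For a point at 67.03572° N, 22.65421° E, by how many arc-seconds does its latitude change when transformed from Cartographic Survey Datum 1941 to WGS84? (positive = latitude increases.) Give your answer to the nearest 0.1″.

sin φ = 0.920748, cos φ = 0.390157, sin λ = 0.385169, cos λ = 0.922846.
North component: ΔN = −sin φ cos λ·ΔX − sin φ sin λ·ΔY + cos φ·ΔZ = −(0.920748)(0.922846)(483) − (0.920748)(0.385169)(-453) + (0.390157)(601) = -15.27 m.
1° of latitude spans 3600 × 31.00 = 111600 m, so Δφ = -15.27 / 111600 × 3600 = -0.493″.

Δφ = -0.5″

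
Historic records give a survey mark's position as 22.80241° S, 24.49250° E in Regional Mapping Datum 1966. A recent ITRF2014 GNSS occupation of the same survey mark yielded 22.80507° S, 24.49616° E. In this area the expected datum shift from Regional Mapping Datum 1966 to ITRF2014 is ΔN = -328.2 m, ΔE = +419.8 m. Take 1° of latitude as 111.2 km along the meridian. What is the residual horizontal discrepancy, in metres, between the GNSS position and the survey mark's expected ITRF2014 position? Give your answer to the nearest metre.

Observed coordinate differences: Δφ = -0.00266°, Δλ = +0.00366°.
Converting to metres (1° lat = 111200 m, cos φ = 0.921847): observed ΔN = -295.8 m, observed ΔE = 375.2 m.
Subtracting the expected shift leaves a residual of -295.8 − (-328.2) = 32.4 m north and 375.2 − (419.8) = -44.6 m east.
Residual distance = √(32.4² + (-44.6)²) = 55.1 m.

55 m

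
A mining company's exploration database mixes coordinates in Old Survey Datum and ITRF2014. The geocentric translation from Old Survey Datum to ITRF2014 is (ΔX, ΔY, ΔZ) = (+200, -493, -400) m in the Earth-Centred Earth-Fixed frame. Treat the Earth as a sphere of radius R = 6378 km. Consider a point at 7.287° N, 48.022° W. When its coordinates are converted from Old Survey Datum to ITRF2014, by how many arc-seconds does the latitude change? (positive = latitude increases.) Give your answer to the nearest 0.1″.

Δφ = -14.9″

sin φ = 0.126840, cos φ = 0.991923, sin λ = -0.743402, cos λ = 0.668845.
North component: ΔN = −sin φ cos λ·ΔX − sin φ sin λ·ΔY + cos φ·ΔZ = −(0.126840)(0.668845)(200) − (0.126840)(-0.743402)(-493) + (0.991923)(-400) = -460.22 m.
1° of latitude spans πR/180 = 111317 m, so Δφ = -460.22 / 111317 × 3600 = -14.884″.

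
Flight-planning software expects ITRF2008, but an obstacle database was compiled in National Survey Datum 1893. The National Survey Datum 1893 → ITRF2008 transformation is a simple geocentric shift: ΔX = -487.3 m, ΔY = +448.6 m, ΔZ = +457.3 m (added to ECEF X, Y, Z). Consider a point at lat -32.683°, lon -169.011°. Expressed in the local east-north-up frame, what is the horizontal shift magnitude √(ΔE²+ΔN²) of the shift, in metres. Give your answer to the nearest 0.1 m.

At φ = -32.683°, λ = -169.011°: sin φ = -0.539991, cos φ = 0.841671, sin λ = -0.190621, cos λ = -0.981664.
ΔE = −sin λ·ΔX + cos λ·ΔY = −(-0.190621)·(-487.3) + (-0.981664)·(448.6) = -533.26 m.
ΔN = −sin φ cos λ·ΔX − sin φ sin λ·ΔY + cos φ·ΔZ = −(-0.539991)(-0.981664)(-487.3) − (-0.539991)(-0.190621)(448.6) + (0.841671)(457.3) = 597.03 m.
Horizontal magnitude = √(ΔE² + ΔN²) = √((-533.26)² + 597.03²) = 800.51 m.

800.5 m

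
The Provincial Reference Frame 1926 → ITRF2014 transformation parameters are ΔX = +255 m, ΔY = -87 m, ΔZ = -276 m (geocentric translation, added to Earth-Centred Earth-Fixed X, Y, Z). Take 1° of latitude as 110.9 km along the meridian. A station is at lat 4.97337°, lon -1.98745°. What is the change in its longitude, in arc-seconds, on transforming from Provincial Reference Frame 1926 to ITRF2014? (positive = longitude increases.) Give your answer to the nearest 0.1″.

Δλ = -2.5″

sin φ = 0.086693, cos φ = 0.996235, sin λ = -0.034681, cos λ = 0.999398.
East component: ΔE = −sin λ·ΔX + cos λ·ΔY = −(-0.034681)(255) + (0.999398)(-87) = -78.10 m.
1° of latitude spans 110900 m; at latitude φ, 1° of longitude spans that × cos φ = 110482.5 m, so Δλ = -78.10 / 110482.5 × 3600 = -2.545″.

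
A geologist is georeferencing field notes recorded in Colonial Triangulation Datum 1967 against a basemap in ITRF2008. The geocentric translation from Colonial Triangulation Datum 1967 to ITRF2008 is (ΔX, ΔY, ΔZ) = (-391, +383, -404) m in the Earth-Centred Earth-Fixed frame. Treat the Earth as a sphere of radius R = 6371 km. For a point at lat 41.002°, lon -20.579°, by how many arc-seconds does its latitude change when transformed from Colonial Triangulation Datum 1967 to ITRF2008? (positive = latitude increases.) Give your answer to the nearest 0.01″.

Δφ = 0.76″

sin φ = 0.656085, cos φ = 0.754687, sin λ = -0.351499, cos λ = 0.936188.
North component: ΔN = −sin φ cos λ·ΔX − sin φ sin λ·ΔY + cos φ·ΔZ = −(0.656085)(0.936188)(-391) − (0.656085)(-0.351499)(383) + (0.754687)(-404) = 23.59 m.
1° of latitude spans πR/180 = 111195 m, so Δφ = 23.59 / 111195 × 3600 = 0.764″.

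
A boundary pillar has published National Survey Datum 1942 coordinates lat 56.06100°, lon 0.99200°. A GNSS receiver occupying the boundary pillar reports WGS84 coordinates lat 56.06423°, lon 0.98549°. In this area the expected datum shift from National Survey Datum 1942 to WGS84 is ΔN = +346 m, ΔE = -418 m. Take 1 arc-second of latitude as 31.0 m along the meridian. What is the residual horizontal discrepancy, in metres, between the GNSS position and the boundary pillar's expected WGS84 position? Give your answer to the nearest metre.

19 m

Observed coordinate differences: Δφ = +0.00323°, Δλ = -0.00651°.
Converting to metres (1° lat = 111600 m, cos φ = 0.558310): observed ΔN = 360.5 m, observed ΔE = -405.6 m.
Subtracting the expected shift leaves a residual of 360.5 − (346) = 14.5 m north and -405.6 − (-418) = 12.4 m east.
Residual distance = √(14.5² + 12.4²) = 19.0 m.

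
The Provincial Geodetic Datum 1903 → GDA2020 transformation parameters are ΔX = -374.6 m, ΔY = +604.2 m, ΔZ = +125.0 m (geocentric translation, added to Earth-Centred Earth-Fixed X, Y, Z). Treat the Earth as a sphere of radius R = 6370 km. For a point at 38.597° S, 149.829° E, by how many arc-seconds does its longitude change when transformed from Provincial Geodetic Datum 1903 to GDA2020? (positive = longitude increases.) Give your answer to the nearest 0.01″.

sin φ = -0.623839, cos φ = 0.781553, sin λ = 0.502582, cos λ = -0.864529.
East component: ΔE = −sin λ·ΔX + cos λ·ΔY = −(0.502582)(-374.6) + (-0.864529)(604.2) = -334.08 m.
1° of latitude spans πR/180 = 111177 m; at latitude φ, 1° of longitude spans that × cos φ = 86891.1 m, so Δλ = -334.08 / 86891.1 × 3600 = -13.841″.

Δλ = -13.84″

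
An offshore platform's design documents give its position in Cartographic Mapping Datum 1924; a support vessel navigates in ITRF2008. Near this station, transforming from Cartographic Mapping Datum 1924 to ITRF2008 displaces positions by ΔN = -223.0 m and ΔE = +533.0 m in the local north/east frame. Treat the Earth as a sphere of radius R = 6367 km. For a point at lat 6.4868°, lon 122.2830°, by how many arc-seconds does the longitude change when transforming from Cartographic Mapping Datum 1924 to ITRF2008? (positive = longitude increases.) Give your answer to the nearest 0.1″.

At latitude 6.4868°, cos φ = 0.993598.
One radian of longitude at latitude φ spans R cos φ, so Δλ = ΔE / (R cos φ) = 533.0 / (6367000 × 0.993598) = 8.4252e-05 rad = 17.378″.

Δλ = 17.4″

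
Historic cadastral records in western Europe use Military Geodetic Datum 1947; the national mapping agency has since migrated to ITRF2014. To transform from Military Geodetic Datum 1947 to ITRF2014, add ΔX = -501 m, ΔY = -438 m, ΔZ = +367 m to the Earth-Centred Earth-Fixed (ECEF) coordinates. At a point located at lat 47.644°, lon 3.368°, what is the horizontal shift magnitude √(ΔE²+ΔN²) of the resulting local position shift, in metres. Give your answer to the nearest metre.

755 m

At φ = 47.644°, λ = 3.368°: sin φ = 0.738973, cos φ = 0.673735, sin λ = 0.058749, cos λ = 0.998273.
ΔE = −sin λ·ΔX + cos λ·ΔY = −(0.058749)·(-501) + (0.998273)·(-438) = -407.81 m.
ΔN = −sin φ cos λ·ΔX − sin φ sin λ·ΔY + cos φ·ΔZ = −(0.738973)(0.998273)(-501) − (0.738973)(0.058749)(-438) + (0.673735)(367) = 635.86 m.
Horizontal magnitude = √(ΔE² + ΔN²) = √((-407.81)² + 635.86²) = 755.40 m.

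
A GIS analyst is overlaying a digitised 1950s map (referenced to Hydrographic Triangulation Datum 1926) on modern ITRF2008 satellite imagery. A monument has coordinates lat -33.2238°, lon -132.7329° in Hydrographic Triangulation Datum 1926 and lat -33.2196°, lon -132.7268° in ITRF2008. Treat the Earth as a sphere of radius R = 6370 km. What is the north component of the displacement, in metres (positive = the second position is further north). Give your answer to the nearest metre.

ΔN = 467 m

Δφ = -33.2196° − -33.2238° = +0.0042°; Δλ = -132.7268° − -132.7329° = +0.0061°.
1° along a meridian = πR/180 = 111177 m.
ΔN = Δφ × 111177 = 466.9 m; ΔE = Δλ × 111177 × cos(-33.2238°) = +0.0061 × 111177 × 0.836537 = 567.3 m.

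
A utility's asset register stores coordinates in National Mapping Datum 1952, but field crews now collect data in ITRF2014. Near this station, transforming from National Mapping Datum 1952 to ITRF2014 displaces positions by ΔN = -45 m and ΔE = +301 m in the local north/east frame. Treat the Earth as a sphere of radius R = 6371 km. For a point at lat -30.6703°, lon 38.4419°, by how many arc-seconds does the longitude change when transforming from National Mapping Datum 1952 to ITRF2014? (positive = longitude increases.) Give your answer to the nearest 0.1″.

Δλ = 11.3″

At latitude -30.6703°, cos φ = 0.860117.
One radian of longitude at latitude φ spans R cos φ, so Δλ = ΔE / (R cos φ) = 301.0 / (6371000 × 0.860117) = 5.4929e-05 rad = 11.330″.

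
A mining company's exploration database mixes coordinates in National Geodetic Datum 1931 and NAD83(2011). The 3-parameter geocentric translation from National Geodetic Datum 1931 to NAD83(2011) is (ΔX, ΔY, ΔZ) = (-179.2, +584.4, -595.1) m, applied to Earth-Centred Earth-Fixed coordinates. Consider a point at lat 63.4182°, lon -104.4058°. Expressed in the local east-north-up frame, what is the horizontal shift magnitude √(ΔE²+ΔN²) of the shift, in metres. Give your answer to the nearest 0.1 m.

376.5 m

The local east axis at (φ, λ) is (−sin λ, cos λ, 0), so ΔE = −sin(-104.4058°)·(-179.2) + cos(-104.4058°)·584.4 = -318.96 m.
The local north axis is (−sin φ cos λ, −sin φ sin λ, cos φ), giving ΔN = -39.870 + 506.194 − 266.292 = 200.03 m.
Horizontal magnitude = √(ΔE² + ΔN²) = √((-318.96)² + 200.03²) = 376.49 m.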